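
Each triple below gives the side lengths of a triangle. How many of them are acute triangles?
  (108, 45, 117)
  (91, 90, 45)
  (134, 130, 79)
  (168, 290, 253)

3

(108,45,117): 45²+108² = 13689 = 117² → right
(91,90,45): 45²+90² = 10125 > 8281 = 91² → acute
(134,130,79): 79²+130² = 23141 > 17956 = 134² → acute
(168,290,253): 168²+253² = 92233 > 84100 = 290² → acute
3 of the 4 are acute.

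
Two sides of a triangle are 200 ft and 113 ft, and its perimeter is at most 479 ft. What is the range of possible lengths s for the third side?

Triangle inequality alone gives 87 < s < 313.
The perimeter condition gives s ≤ 479 − 200 − 113 = 166.
Intersecting the two: 87 < s ≤ 166.

87 < s ≤ 166 ft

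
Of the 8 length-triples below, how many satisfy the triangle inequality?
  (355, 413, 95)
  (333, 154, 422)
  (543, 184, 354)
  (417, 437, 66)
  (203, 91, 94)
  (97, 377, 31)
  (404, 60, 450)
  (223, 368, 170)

5

(95,355,413): 95+355 > 413 → valid
(154,333,422): 154+333 > 422 → valid
(184,354,543): 184+354 ≤ 543 → not valid
(66,417,437): 66+417 > 437 → valid
(91,94,203): 91+94 ≤ 203 → not valid
(31,97,377): 31+97 ≤ 377 → not valid
(60,404,450): 60+404 > 450 → valid
(170,223,368): 170+223 > 368 → valid
5 of the 8 triples form a triangle.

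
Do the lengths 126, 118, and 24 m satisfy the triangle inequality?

The longest side is 126, and the other two sum to 142.
Since 142 > 126, the triangle inequality holds.

Yes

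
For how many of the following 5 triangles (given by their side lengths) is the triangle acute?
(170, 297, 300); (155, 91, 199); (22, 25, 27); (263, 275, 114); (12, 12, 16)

4

(170,297,300): 170²+297² = 117109 > 90000 = 300² → acute
(155,91,199): 91²+155² = 32306 < 39601 = 199² → obtuse
(22,25,27): 22²+25² = 1109 > 729 = 27² → acute
(263,275,114): 114²+263² = 82165 > 75625 = 275² → acute
(12,12,16): 12²+12² = 288 > 256 = 16² → acute
4 of the 5 are acute.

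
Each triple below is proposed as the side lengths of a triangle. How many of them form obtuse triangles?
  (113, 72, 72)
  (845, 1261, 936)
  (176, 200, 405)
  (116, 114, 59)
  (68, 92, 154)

(113,72,72): 72²+72² = 10368 < 12769 = 113² → obtuse
(845,1261,936): 845²+936² = 1590121 = 1261² → right
(176,200,405): 176+200 ≤ 405, not a triangle
(116,114,59): 59²+114² = 16477 > 13456 = 116² → acute
(68,92,154): 68²+92² = 13088 < 23716 = 154² → obtuse
2 of the 5 are obtuse.

2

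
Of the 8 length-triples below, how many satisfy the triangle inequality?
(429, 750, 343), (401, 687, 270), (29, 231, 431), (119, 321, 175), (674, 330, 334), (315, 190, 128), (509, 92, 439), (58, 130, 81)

(343,429,750): 343+429 > 750 → valid
(270,401,687): 270+401 ≤ 687 → not valid
(29,231,431): 29+231 ≤ 431 → not valid
(119,175,321): 119+175 ≤ 321 → not valid
(330,334,674): 330+334 ≤ 674 → not valid
(128,190,315): 128+190 > 315 → valid
(92,439,509): 92+439 > 509 → valid
(58,81,130): 58+81 > 130 → valid
4 of the 8 triples form a triangle.

4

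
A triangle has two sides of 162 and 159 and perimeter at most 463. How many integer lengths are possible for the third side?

139

Triangle inequality: 3 < x < 321. Perimeter ≤ 463 gives x ≤ 463 − 162 − 159 = 142.
So 3 < x ≤ 142; integers 4 through 142: 139 values.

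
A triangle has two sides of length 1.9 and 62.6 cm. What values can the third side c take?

By the triangle inequality, c must be less than 1.9 + 62.6 = 64.5 and greater than |1.9 − 62.6| = 60.7.

60.7 < c < 64.5 (cm)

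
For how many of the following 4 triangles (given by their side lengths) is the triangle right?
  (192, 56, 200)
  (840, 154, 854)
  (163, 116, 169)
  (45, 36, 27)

3

(192,56,200): 56²+192² = 40000 = 200² → right
(840,154,854): 154²+840² = 729316 = 854² → right
(163,116,169): 116²+163² = 40025 > 28561 = 169² → acute
(45,36,27): 27²+36² = 2025 = 45² → right
3 of the 4 are right.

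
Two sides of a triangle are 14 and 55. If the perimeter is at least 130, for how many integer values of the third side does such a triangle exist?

Triangle inequality: 41 < x < 69. Perimeter ≥ 130 gives x ≥ 130 − 14 − 55 = 61.
So 61 ≤ x < 69; integers 61 through 68: 8 values.

8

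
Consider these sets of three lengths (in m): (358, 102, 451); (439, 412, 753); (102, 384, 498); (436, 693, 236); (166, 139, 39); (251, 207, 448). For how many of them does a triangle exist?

(102,358,451): 102+358 > 451 → valid
(412,439,753): 412+439 > 753 → valid
(102,384,498): 102+384 ≤ 498 → not valid
(236,436,693): 236+436 ≤ 693 → not valid
(39,139,166): 39+139 > 166 → valid
(207,251,448): 207+251 > 448 → valid
4 of the 6 triples form a triangle.

4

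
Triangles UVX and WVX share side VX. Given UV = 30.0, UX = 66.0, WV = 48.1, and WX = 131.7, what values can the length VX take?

From triangle UVX: |30.0 − 66.0| < VX < 30.0 + 66.0, i.e. 36.0 < VX < 96.0.
From triangle WVX: 83.6 < VX < 179.8.
Both must hold, so VX lies in the intersection.

83.6 < VX < 96.0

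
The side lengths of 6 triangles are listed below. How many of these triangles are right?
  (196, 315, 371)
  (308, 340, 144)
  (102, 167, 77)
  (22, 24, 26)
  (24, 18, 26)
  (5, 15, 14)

(196,315,371): 196²+315² = 137641 = 371² → right
(308,340,144): 144²+308² = 115600 = 340² → right
(102,167,77): 77²+102² = 16333 < 27889 = 167² → obtuse
(22,24,26): 22²+24² = 1060 > 676 = 26² → acute
(24,18,26): 18²+24² = 900 > 676 = 26² → acute
(5,15,14): 5²+14² = 221 < 225 = 15² → obtuse
2 of the 6 are right.

2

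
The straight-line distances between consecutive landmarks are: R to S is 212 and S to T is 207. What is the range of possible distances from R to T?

5 ≤ RT ≤ 419

By the triangle inequality, |212 − 207| ≤ RT ≤ 212 + 207.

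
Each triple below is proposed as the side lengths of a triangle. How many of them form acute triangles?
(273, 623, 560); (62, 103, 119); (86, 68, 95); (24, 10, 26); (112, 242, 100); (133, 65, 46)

2

(273,623,560): 273²+560² = 388129 = 623² → right
(62,103,119): 62²+103² = 14453 > 14161 = 119² → acute
(86,68,95): 68²+86² = 12020 > 9025 = 95² → acute
(24,10,26): 10²+24² = 676 = 26² → right
(112,242,100): 100+112 ≤ 242, not a triangle
(133,65,46): 46+65 ≤ 133, not a triangle
2 of the 6 are acute.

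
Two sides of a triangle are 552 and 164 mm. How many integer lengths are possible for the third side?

327

The third side lies in the open interval (388, 716).
Integers from 389 to 715 inclusive: 715 − 389 + 1 = 327.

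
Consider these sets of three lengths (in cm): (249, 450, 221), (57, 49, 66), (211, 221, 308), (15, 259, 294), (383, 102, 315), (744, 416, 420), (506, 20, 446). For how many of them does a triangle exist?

5

(221,249,450): 221+249 > 450 → valid
(49,57,66): 49+57 > 66 → valid
(211,221,308): 211+221 > 308 → valid
(15,259,294): 15+259 ≤ 294 → not valid
(102,315,383): 102+315 > 383 → valid
(416,420,744): 416+420 > 744 → valid
(20,446,506): 20+446 ≤ 506 → not valid
5 of the 7 triples form a triangle.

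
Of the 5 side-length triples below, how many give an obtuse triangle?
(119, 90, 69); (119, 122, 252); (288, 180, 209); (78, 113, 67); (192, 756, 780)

3

(119,90,69): 69²+90² = 12861 < 14161 = 119² → obtuse
(119,122,252): 119+122 ≤ 252, not a triangle
(288,180,209): 180²+209² = 76081 < 82944 = 288² → obtuse
(78,113,67): 67²+78² = 10573 < 12769 = 113² → obtuse
(192,756,780): 192²+756² = 608400 = 780² → right
3 of the 5 are obtuse.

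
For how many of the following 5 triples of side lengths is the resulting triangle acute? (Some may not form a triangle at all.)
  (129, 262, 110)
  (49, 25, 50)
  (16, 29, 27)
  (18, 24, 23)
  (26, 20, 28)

4

(129,262,110): 110+129 ≤ 262, not a triangle
(49,25,50): 25²+49² = 3026 > 2500 = 50² → acute
(16,29,27): 16²+27² = 985 > 841 = 29² → acute
(18,24,23): 18²+23² = 853 > 576 = 24² → acute
(26,20,28): 20²+26² = 1076 > 784 = 28² → acute
4 of the 5 are acute.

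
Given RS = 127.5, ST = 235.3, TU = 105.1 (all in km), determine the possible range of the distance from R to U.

2.7 ≤ RU ≤ 467.9 km

The maximum is all hops collinear in one direction: 127.5 + 235.3 + 105.1 = 467.9.
The longest hop is 235.3; the others sum to 232.6. Folding the others back against it leaves at least 235.3 − 232.6 = 2.7.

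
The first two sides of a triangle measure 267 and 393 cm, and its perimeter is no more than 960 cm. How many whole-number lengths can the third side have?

174

Triangle inequality: 126 < x < 660. Perimeter ≤ 960 gives x ≤ 960 − 267 − 393 = 300.
So 126 < x ≤ 300; integers 127 through 300: 174 values.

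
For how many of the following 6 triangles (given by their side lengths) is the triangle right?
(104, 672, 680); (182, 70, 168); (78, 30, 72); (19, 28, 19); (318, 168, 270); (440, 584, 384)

(104,672,680): 104²+672² = 462400 = 680² → right
(182,70,168): 70²+168² = 33124 = 182² → right
(78,30,72): 30²+72² = 6084 = 78² → right
(19,28,19): 19²+19² = 722 < 784 = 28² → obtuse
(318,168,270): 168²+270² = 101124 = 318² → right
(440,584,384): 384²+440² = 341056 = 584² → right
5 of the 6 are right.

5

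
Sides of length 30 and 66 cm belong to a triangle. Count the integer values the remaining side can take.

The third side lies in the open interval (36, 96).
Integers from 37 to 95 inclusive: 95 − 37 + 1 = 59.

59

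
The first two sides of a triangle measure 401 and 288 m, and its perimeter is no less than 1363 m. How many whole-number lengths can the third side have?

Triangle inequality: 113 < x < 689. Perimeter ≥ 1363 gives x ≥ 1363 − 401 − 288 = 674.
So 674 ≤ x < 689; integers 674 through 688: 15 values.

15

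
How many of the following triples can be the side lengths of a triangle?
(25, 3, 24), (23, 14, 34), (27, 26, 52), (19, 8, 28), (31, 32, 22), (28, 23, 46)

(3,24,25): 3+24 > 25 → valid
(14,23,34): 14+23 > 34 → valid
(26,27,52): 26+27 > 52 → valid
(8,19,28): 8+19 ≤ 28 → not valid
(22,31,32): 22+31 > 32 → valid
(23,28,46): 23+28 > 46 → valid
5 of the 6 triples form a triangle.

5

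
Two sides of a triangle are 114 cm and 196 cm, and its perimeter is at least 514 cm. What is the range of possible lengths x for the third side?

204 ≤ x < 310

Triangle inequality alone gives 82 < x < 310.
The perimeter condition gives x ≥ 514 − 114 − 196 = 204.
Intersecting the two: 204 ≤ x < 310.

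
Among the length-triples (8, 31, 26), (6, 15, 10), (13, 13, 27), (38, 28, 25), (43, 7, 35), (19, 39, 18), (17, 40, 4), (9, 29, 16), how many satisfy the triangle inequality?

3

(8,26,31): 8+26 > 31 → valid
(6,10,15): 6+10 > 15 → valid
(13,13,27): 13+13 ≤ 27 → not valid
(25,28,38): 25+28 > 38 → valid
(7,35,43): 7+35 ≤ 43 → not valid
(18,19,39): 18+19 ≤ 39 → not valid
(4,17,40): 4+17 ≤ 40 → not valid
(9,16,29): 9+16 ≤ 29 → not valid
3 of the 8 triples form a triangle.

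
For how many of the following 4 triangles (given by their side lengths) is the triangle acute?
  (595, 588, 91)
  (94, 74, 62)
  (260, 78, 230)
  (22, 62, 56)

1

(595,588,91): 91²+588² = 354025 = 595² → right
(94,74,62): 62²+74² = 9320 > 8836 = 94² → acute
(260,78,230): 78²+230² = 58984 < 67600 = 260² → obtuse
(22,62,56): 22²+56² = 3620 < 3844 = 62² → obtuse
1 of the 4 is acute.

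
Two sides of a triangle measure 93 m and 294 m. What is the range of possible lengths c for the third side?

By the triangle inequality, c must be less than 93 + 294 = 387 and greater than |93 − 294| = 201.

201 < c < 387 (m)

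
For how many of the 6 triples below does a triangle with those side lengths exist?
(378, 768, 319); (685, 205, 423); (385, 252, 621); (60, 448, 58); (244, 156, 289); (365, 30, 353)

3

(319,378,768): 319+378 ≤ 768 → not valid
(205,423,685): 205+423 ≤ 685 → not valid
(252,385,621): 252+385 > 621 → valid
(58,60,448): 58+60 ≤ 448 → not valid
(156,244,289): 156+244 > 289 → valid
(30,353,365): 30+353 > 365 → valid
3 of the 6 triples form a triangle.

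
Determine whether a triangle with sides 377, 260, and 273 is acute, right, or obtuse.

right

Compare the square of the longest side to the sum of squares of the other two: 260² + 273² = 142129 = 377².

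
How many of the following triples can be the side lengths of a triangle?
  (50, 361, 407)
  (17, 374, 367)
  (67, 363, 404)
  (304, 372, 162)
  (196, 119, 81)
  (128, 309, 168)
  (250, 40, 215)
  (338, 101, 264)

(50,361,407): 50+361 > 407 → valid
(17,367,374): 17+367 > 374 → valid
(67,363,404): 67+363 > 404 → valid
(162,304,372): 162+304 > 372 → valid
(81,119,196): 81+119 > 196 → valid
(128,168,309): 128+168 ≤ 309 → not valid
(40,215,250): 40+215 > 250 → valid
(101,264,338): 101+264 > 338 → valid
7 of the 8 triples form a triangle.

7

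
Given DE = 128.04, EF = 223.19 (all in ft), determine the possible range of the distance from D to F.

95.15 ≤ DF ≤ 351.23 ft

By the triangle inequality, |128.04 − 223.19| ≤ DF ≤ 128.04 + 223.19.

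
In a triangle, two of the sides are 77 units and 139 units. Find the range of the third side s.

62 < s < 216

By the triangle inequality, s must be less than 77 + 139 = 216 and greater than |77 − 139| = 62.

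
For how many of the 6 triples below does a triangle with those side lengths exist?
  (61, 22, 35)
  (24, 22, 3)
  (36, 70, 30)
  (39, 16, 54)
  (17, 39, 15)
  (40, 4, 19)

2

(22,35,61): 22+35 ≤ 61 → not valid
(3,22,24): 3+22 > 24 → valid
(30,36,70): 30+36 ≤ 70 → not valid
(16,39,54): 16+39 > 54 → valid
(15,17,39): 15+17 ≤ 39 → not valid
(4,19,40): 4+19 ≤ 40 → not valid
2 of the 6 triples form a triangle.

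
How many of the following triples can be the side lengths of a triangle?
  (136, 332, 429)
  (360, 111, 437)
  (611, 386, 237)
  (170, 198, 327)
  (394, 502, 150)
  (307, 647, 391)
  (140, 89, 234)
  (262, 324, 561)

(136,332,429): 136+332 > 429 → valid
(111,360,437): 111+360 > 437 → valid
(237,386,611): 237+386 > 611 → valid
(170,198,327): 170+198 > 327 → valid
(150,394,502): 150+394 > 502 → valid
(307,391,647): 307+391 > 647 → valid
(89,140,234): 89+140 ≤ 234 → not valid
(262,324,561): 262+324 > 561 → valid
7 of the 8 triples form a triangle.

7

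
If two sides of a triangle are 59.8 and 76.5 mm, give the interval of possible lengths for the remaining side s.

16.7 < s < 136.3

By the triangle inequality, s must be less than 59.8 + 76.5 = 136.3 and greater than |59.8 − 76.5| = 16.7.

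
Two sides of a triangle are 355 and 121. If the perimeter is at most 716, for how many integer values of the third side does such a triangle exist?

Triangle inequality: 234 < x < 476. Perimeter ≤ 716 gives x ≤ 716 − 355 − 121 = 240.
So 234 < x ≤ 240; integers 235 through 240: 6 values.

6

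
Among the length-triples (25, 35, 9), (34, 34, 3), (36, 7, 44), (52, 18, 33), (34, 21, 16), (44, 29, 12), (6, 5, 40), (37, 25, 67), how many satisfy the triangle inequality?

(9,25,35): 9+25 ≤ 35 → not valid
(3,34,34): 3+34 > 34 → valid
(7,36,44): 7+36 ≤ 44 → not valid
(18,33,52): 18+33 ≤ 52 → not valid
(16,21,34): 16+21 > 34 → valid
(12,29,44): 12+29 ≤ 44 → not valid
(5,6,40): 5+6 ≤ 40 → not valid
(25,37,67): 25+37 ≤ 67 → not valid
2 of the 8 triples form a triangle.

2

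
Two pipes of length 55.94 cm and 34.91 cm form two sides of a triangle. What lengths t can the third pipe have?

21.03 < t < 90.85

By the triangle inequality, t must be less than 55.94 + 34.91 = 90.85 and greater than |55.94 − 34.91| = 21.03.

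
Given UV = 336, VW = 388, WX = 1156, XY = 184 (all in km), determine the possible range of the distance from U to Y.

248 ≤ UY ≤ 2064 km

The maximum is all hops collinear in one direction: 336 + 388 + 1156 + 184 = 2064.
The longest hop is 1156; the others sum to 908. Folding the others back against it leaves at least 1156 − 908 = 248.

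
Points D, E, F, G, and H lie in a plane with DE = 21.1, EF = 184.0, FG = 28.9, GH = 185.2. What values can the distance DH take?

0 ≤ DH ≤ 419.2

The maximum is all hops collinear in one direction: 21.1 + 184.0 + 28.9 + 185.2 = 419.2.
The longest hop is 185.2; the others sum to 234.0. Since 185.2 ≤ 234.0, the path can fold back on itself completely, so the minimum distance is 0.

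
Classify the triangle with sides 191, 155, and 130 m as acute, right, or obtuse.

Compare the square of the longest side to the sum of squares of the other two: 130² + 155² = 40925 > 36481 = 191².

acute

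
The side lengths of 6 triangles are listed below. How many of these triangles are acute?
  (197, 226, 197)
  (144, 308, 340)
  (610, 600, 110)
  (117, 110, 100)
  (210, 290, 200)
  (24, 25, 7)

2

(197,226,197): 197²+197² = 77618 > 51076 = 226² → acute
(144,308,340): 144²+308² = 115600 = 340² → right
(610,600,110): 110²+600² = 372100 = 610² → right
(117,110,100): 100²+110² = 22100 > 13689 = 117² → acute
(210,290,200): 200²+210² = 84100 = 290² → right
(24,25,7): 7²+24² = 625 = 25² → right
2 of the 6 are acute.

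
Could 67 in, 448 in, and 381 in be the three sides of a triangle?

The two shorter sides sum to 448, exactly equal to the longest side 448.
That gives only a degenerate (flat) triangle — the inequality must be strict.

No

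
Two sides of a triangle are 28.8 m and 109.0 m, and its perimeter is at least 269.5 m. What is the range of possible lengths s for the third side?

131.7 ≤ s < 137.8

Triangle inequality alone gives 80.2 < s < 137.8.
The perimeter condition gives s ≥ 269.5 − 28.8 − 109.0 = 131.7.
Intersecting the two: 131.7 ≤ s < 137.8.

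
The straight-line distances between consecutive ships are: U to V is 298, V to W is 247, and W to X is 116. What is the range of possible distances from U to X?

The maximum is all hops collinear in one direction: 298 + 247 + 116 = 661.
The longest hop is 298; the others sum to 363. Since 298 ≤ 363, the path can fold back on itself completely, so the minimum distance is 0.

0 ≤ UX ≤ 661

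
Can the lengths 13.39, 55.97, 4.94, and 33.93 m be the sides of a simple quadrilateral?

For a quadrilateral, each side must be shorter than the sum of the others.
Here the longest side is 55.97, but the remaining 3 sides sum to only 52.26.

No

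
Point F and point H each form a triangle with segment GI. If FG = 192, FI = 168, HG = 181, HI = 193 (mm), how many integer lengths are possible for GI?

From triangle FGI: 24 < GI < 360.
From triangle HGI: 12 < GI < 374.
Intersection: 24 < GI < 360, so integers 25 through 359: 335 values.

335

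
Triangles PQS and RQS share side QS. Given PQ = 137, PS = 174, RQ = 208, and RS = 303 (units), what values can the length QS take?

From triangle PQS: |137 − 174| < QS < 137 + 174, i.e. 37 < QS < 311.
From triangle RQS: 95 < QS < 511.
Both must hold, so QS lies in the intersection.

95 < QS < 311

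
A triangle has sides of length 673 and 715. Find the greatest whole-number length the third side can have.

The third side must be strictly less than 673 + 715 = 1388.
The largest integer below 1388 is 1387.

1387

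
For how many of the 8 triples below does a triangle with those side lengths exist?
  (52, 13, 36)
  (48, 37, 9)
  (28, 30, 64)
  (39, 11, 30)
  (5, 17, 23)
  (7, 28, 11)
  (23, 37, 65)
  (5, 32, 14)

1

(13,36,52): 13+36 ≤ 52 → not valid
(9,37,48): 9+37 ≤ 48 → not valid
(28,30,64): 28+30 ≤ 64 → not valid
(11,30,39): 11+30 > 39 → valid
(5,17,23): 5+17 ≤ 23 → not valid
(7,11,28): 7+11 ≤ 28 → not valid
(23,37,65): 23+37 ≤ 65 → not valid
(5,14,32): 5+14 ≤ 32 → not valid
1 of the 8 triples forms a triangle.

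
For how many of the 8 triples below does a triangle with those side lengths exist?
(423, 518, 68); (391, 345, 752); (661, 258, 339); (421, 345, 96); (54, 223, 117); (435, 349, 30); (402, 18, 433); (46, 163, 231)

1

(68,423,518): 68+423 ≤ 518 → not valid
(345,391,752): 345+391 ≤ 752 → not valid
(258,339,661): 258+339 ≤ 661 → not valid
(96,345,421): 96+345 > 421 → valid
(54,117,223): 54+117 ≤ 223 → not valid
(30,349,435): 30+349 ≤ 435 → not valid
(18,402,433): 18+402 ≤ 433 → not valid
(46,163,231): 46+163 ≤ 231 → not valid
1 of the 8 triples forms a triangle.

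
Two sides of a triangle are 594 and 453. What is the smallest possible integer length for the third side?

The third side must be strictly greater than |594 − 453| = 141.
The smallest integer above 141 is 142.

142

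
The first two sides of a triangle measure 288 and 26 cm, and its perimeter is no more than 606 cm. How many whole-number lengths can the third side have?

30

Triangle inequality: 262 < x < 314. Perimeter ≤ 606 gives x ≤ 606 − 288 − 26 = 292.
So 262 < x ≤ 292; integers 263 through 292: 30 values.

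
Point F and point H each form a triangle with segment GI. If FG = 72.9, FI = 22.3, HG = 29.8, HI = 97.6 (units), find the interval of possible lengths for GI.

From triangle FGI: |72.9 − 22.3| < GI < 72.9 + 22.3, i.e. 50.6 < GI < 95.2.
From triangle HGI: 67.8 < GI < 127.4.
Both must hold, so GI lies in the intersection.

67.8 < GI < 95.2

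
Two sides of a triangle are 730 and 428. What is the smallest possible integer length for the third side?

303

The third side must be strictly greater than |730 − 428| = 302.
The smallest integer above 302 is 303.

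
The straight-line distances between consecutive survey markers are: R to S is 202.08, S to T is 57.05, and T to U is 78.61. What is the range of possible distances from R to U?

The maximum is all hops collinear in one direction: 202.08 + 57.05 + 78.61 = 337.74.
The longest hop is 202.08; the others sum to 135.66. Folding the others back against it leaves at least 202.08 − 135.66 = 66.42.

66.42 ≤ RU ≤ 337.74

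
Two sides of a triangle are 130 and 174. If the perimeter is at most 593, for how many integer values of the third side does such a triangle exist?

245

Triangle inequality: 44 < x < 304. Perimeter ≤ 593 gives x ≤ 593 − 130 − 174 = 289.
So 44 < x ≤ 289; integers 45 through 289: 245 values.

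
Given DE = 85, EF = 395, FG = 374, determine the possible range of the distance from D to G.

0 ≤ DG ≤ 854

The maximum is all hops collinear in one direction: 85 + 395 + 374 = 854.
The longest hop is 395; the others sum to 459. Since 395 ≤ 459, the path can fold back on itself completely, so the minimum distance is 0.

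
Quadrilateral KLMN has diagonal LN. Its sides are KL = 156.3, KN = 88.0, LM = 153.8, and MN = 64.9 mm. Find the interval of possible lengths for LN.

88.9 < LN < 218.7

From triangle KLN: |156.3 − 88.0| < LN < 156.3 + 88.0, i.e. 68.3 < LN < 244.3.
From triangle MLN: 88.9 < LN < 218.7.
Both must hold, so LN lies in the intersection.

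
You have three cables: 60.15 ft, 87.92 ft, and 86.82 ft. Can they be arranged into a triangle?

Yes

The longest side is 87.92, and the other two sum to 146.97.
Since 146.97 > 87.92, the triangle inequality holds.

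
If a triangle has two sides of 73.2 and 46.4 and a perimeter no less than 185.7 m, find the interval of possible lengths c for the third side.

66.1 ≤ c < 119.6 m

Triangle inequality alone gives 26.8 < c < 119.6.
The perimeter condition gives c ≥ 185.7 − 73.2 − 46.4 = 66.1.
Intersecting the two: 66.1 ≤ c < 119.6.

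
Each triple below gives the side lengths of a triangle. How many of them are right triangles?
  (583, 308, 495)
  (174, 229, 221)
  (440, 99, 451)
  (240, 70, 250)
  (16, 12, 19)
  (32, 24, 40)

(583,308,495): 308²+495² = 339889 = 583² → right
(174,229,221): 174²+221² = 79117 > 52441 = 229² → acute
(440,99,451): 99²+440² = 203401 = 451² → right
(240,70,250): 70²+240² = 62500 = 250² → right
(16,12,19): 12²+16² = 400 > 361 = 19² → acute
(32,24,40): 24²+32² = 1600 = 40² → right
4 of the 6 are right.

4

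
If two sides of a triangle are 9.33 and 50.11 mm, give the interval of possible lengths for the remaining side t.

By the triangle inequality, t must be less than 9.33 + 50.11 = 59.44 and greater than |9.33 − 50.11| = 40.78.

40.78 < t < 59.44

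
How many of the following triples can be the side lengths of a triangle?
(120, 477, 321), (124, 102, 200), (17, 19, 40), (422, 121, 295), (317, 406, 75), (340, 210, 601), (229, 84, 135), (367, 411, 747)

2

(120,321,477): 120+321 ≤ 477 → not valid
(102,124,200): 102+124 > 200 → valid
(17,19,40): 17+19 ≤ 40 → not valid
(121,295,422): 121+295 ≤ 422 → not valid
(75,317,406): 75+317 ≤ 406 → not valid
(210,340,601): 210+340 ≤ 601 → not valid
(84,135,229): 84+135 ≤ 229 → not valid
(367,411,747): 367+411 > 747 → valid
2 of the 8 triples form a triangle.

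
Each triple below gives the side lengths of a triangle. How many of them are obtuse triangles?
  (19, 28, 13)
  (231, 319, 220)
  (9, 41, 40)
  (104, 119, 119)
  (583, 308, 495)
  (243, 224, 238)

(19,28,13): 13²+19² = 530 < 784 = 28² → obtuse
(231,319,220): 220²+231² = 101761 = 319² → right
(9,41,40): 9²+40² = 1681 = 41² → right
(104,119,119): 104²+119² = 24977 > 14161 = 119² → acute
(583,308,495): 308²+495² = 339889 = 583² → right
(243,224,238): 224²+238² = 106820 > 59049 = 243² → acute
1 of the 6 is obtuse.

1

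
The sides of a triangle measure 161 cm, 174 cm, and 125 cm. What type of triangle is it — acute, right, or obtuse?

Compare the square of the longest side to the sum of squares of the other two: 125² + 161² = 41546 > 30276 = 174².

acute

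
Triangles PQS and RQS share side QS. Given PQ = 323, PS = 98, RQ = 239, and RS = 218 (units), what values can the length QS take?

From triangle PQS: |323 − 98| < QS < 323 + 98, i.e. 225 < QS < 421.
From triangle RQS: 21 < QS < 457.
Both must hold, so QS lies in the intersection.

225 < QS < 421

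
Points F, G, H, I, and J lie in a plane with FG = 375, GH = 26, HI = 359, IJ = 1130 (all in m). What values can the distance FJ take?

370 ≤ FJ ≤ 1890 m

The maximum is all hops collinear in one direction: 375 + 26 + 359 + 1130 = 1890.
The longest hop is 1130; the others sum to 760. Folding the others back against it leaves at least 1130 − 760 = 370.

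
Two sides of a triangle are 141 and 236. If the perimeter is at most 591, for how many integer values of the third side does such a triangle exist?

Triangle inequality: 95 < x < 377. Perimeter ≤ 591 gives x ≤ 591 − 141 − 236 = 214.
So 95 < x ≤ 214; integers 96 through 214: 119 values.

119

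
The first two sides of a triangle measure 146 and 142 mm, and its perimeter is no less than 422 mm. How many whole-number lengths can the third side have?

Triangle inequality: 4 < x < 288. Perimeter ≥ 422 gives x ≥ 422 − 146 − 142 = 134.
So 134 ≤ x < 288; integers 134 through 287: 154 values.

154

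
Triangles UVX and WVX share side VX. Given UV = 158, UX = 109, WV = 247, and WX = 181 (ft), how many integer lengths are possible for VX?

200

From triangle UVX: 49 < VX < 267.
From triangle WVX: 66 < VX < 428.
Intersection: 66 < VX < 267, so integers 67 through 266: 200 values.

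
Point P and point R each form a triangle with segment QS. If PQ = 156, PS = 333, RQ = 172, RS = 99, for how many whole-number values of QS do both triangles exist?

From triangle PQS: 177 < QS < 489.
From triangle RQS: 73 < QS < 271.
Intersection: 177 < QS < 271, so integers 178 through 270: 93 values.

93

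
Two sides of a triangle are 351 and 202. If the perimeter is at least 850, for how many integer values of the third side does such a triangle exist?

Triangle inequality: 149 < x < 553. Perimeter ≥ 850 gives x ≥ 850 − 351 − 202 = 297.
So 297 ≤ x < 553; integers 297 through 552: 256 values.

256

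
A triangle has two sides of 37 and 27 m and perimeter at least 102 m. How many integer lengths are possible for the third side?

26

Triangle inequality: 10 < x < 64. Perimeter ≥ 102 gives x ≥ 102 − 37 − 27 = 38.
So 38 ≤ x < 64; integers 38 through 63: 26 values.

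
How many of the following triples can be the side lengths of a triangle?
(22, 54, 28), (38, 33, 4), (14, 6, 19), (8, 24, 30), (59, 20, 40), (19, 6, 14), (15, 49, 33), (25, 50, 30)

(22,28,54): 22+28 ≤ 54 → not valid
(4,33,38): 4+33 ≤ 38 → not valid
(6,14,19): 6+14 > 19 → valid
(8,24,30): 8+24 > 30 → valid
(20,40,59): 20+40 > 59 → valid
(6,14,19): 6+14 > 19 → valid
(15,33,49): 15+33 ≤ 49 → not valid
(25,30,50): 25+30 > 50 → valid
5 of the 8 triples form a triangle.

5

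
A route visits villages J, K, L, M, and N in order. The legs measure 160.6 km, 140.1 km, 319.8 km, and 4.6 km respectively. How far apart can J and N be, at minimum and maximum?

The maximum is all hops collinear in one direction: 160.6 + 140.1 + 319.8 + 4.6 = 625.1.
The longest hop is 319.8; the others sum to 305.3. Folding the others back against it leaves at least 319.8 − 305.3 = 14.5.

14.5 ≤ JN ≤ 625.1 km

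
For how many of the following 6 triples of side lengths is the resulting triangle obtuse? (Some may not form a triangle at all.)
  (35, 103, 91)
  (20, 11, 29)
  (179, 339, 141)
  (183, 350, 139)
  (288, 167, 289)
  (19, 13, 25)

3

(35,103,91): 35²+91² = 9506 < 10609 = 103² → obtuse
(20,11,29): 11²+20² = 521 < 841 = 29² → obtuse
(179,339,141): 141+179 ≤ 339, not a triangle
(183,350,139): 139+183 ≤ 350, not a triangle
(288,167,289): 167²+288² = 110833 > 83521 = 289² → acute
(19,13,25): 13²+19² = 530 < 625 = 25² → obtuse
3 of the 6 are obtuse.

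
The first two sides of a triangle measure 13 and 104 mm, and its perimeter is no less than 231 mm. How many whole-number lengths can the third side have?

Triangle inequality: 91 < x < 117. Perimeter ≥ 231 gives x ≥ 231 − 13 − 104 = 114.
So 114 ≤ x < 117; integers 114 through 116: 3 values.

3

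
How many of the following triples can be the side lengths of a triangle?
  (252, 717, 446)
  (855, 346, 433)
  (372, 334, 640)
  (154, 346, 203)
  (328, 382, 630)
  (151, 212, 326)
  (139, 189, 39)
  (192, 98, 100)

(252,446,717): 252+446 ≤ 717 → not valid
(346,433,855): 346+433 ≤ 855 → not valid
(334,372,640): 334+372 > 640 → valid
(154,203,346): 154+203 > 346 → valid
(328,382,630): 328+382 > 630 → valid
(151,212,326): 151+212 > 326 → valid
(39,139,189): 39+139 ≤ 189 → not valid
(98,100,192): 98+100 > 192 → valid
5 of the 8 triples form a triangle.

5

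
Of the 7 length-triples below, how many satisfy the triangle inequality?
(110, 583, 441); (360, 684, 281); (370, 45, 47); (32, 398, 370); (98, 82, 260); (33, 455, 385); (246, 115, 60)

(110,441,583): 110+441 ≤ 583 → not valid
(281,360,684): 281+360 ≤ 684 → not valid
(45,47,370): 45+47 ≤ 370 → not valid
(32,370,398): 32+370 > 398 → valid
(82,98,260): 82+98 ≤ 260 → not valid
(33,385,455): 33+385 ≤ 455 → not valid
(60,115,246): 60+115 ≤ 246 → not valid
1 of the 7 triples forms a triangle.

1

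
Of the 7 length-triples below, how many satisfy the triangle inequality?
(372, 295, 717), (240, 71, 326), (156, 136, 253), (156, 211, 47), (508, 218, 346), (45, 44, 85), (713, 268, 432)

3

(295,372,717): 295+372 ≤ 717 → not valid
(71,240,326): 71+240 ≤ 326 → not valid
(136,156,253): 136+156 > 253 → valid
(47,156,211): 47+156 ≤ 211 → not valid
(218,346,508): 218+346 > 508 → valid
(44,45,85): 44+45 > 85 → valid
(268,432,713): 268+432 ≤ 713 → not valid
3 of the 7 triples form a triangle.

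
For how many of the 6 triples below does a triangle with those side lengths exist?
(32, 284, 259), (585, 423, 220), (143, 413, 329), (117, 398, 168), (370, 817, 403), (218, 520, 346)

4

(32,259,284): 32+259 > 284 → valid
(220,423,585): 220+423 > 585 → valid
(143,329,413): 143+329 > 413 → valid
(117,168,398): 117+168 ≤ 398 → not valid
(370,403,817): 370+403 ≤ 817 → not valid
(218,346,520): 218+346 > 520 → valid
4 of the 6 triples form a triangle.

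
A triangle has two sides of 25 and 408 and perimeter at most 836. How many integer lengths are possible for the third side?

20

Triangle inequality: 383 < x < 433. Perimeter ≤ 836 gives x ≤ 836 − 25 − 408 = 403.
So 383 < x ≤ 403; integers 384 through 403: 20 values.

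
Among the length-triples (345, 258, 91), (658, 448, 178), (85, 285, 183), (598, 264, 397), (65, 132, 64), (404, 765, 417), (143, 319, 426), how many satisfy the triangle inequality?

(91,258,345): 91+258 > 345 → valid
(178,448,658): 178+448 ≤ 658 → not valid
(85,183,285): 85+183 ≤ 285 → not valid
(264,397,598): 264+397 > 598 → valid
(64,65,132): 64+65 ≤ 132 → not valid
(404,417,765): 404+417 > 765 → valid
(143,319,426): 143+319 > 426 → valid
4 of the 7 triples form a triangle.

4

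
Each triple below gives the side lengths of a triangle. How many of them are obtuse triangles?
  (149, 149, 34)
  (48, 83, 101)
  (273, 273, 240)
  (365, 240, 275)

(149,149,34): 34²+149² = 23357 > 22201 = 149² → acute
(48,83,101): 48²+83² = 9193 < 10201 = 101² → obtuse
(273,273,240): 240²+273² = 132129 > 74529 = 273² → acute
(365,240,275): 240²+275² = 133225 = 365² → right
1 of the 4 is obtuse.

1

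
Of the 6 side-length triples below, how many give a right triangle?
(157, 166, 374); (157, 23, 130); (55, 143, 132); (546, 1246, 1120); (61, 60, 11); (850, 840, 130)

4

(157,166,374): 157+166 ≤ 374, not a triangle
(157,23,130): 23+130 ≤ 157, not a triangle
(55,143,132): 55²+132² = 20449 = 143² → right
(546,1246,1120): 546²+1120² = 1552516 = 1246² → right
(61,60,11): 11²+60² = 3721 = 61² → right
(850,840,130): 130²+840² = 722500 = 850² → right
4 of the 6 are right.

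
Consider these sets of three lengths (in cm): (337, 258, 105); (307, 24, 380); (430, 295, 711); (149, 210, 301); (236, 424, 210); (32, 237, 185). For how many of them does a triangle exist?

(105,258,337): 105+258 > 337 → valid
(24,307,380): 24+307 ≤ 380 → not valid
(295,430,711): 295+430 > 711 → valid
(149,210,301): 149+210 > 301 → valid
(210,236,424): 210+236 > 424 → valid
(32,185,237): 32+185 ≤ 237 → not valid
4 of the 6 triples form a triangle.

4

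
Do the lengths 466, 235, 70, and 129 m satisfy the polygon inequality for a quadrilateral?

No

For a quadrilateral, each side must be shorter than the sum of the others.
Here the longest side is 466, but the remaining 3 sides sum to only 434.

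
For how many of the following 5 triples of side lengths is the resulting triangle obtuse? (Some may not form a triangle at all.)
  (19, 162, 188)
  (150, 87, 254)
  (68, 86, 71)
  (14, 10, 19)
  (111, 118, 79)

1

(19,162,188): 19+162 ≤ 188, not a triangle
(150,87,254): 87+150 ≤ 254, not a triangle
(68,86,71): 68²+71² = 9665 > 7396 = 86² → acute
(14,10,19): 10²+14² = 296 < 361 = 19² → obtuse
(111,118,79): 79²+111² = 18562 > 13924 = 118² → acute
1 of the 5 is obtuse.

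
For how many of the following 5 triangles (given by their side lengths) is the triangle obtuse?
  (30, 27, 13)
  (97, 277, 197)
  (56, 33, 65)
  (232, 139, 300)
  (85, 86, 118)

(30,27,13): 13²+27² = 898 < 900 = 30² → obtuse
(97,277,197): 97²+197² = 48218 < 76729 = 277² → obtuse
(56,33,65): 33²+56² = 4225 = 65² → right
(232,139,300): 139²+232² = 73145 < 90000 = 300² → obtuse
(85,86,118): 85²+86² = 14621 > 13924 = 118² → acute
3 of the 5 are obtuse.

3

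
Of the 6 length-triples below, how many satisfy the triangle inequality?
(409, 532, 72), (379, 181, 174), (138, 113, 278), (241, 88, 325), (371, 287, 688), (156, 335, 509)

(72,409,532): 72+409 ≤ 532 → not valid
(174,181,379): 174+181 ≤ 379 → not valid
(113,138,278): 113+138 ≤ 278 → not valid
(88,241,325): 88+241 > 325 → valid
(287,371,688): 287+371 ≤ 688 → not valid
(156,335,509): 156+335 ≤ 509 → not valid
1 of the 6 triples forms a triangle.

1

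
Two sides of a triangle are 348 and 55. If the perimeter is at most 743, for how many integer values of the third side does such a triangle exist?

47

Triangle inequality: 293 < x < 403. Perimeter ≤ 743 gives x ≤ 743 − 348 − 55 = 340.
So 293 < x ≤ 340; integers 294 through 340: 47 values.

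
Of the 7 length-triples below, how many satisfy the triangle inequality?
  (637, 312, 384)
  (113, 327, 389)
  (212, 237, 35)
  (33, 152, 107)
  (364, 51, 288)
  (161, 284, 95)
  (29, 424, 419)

(312,384,637): 312+384 > 637 → valid
(113,327,389): 113+327 > 389 → valid
(35,212,237): 35+212 > 237 → valid
(33,107,152): 33+107 ≤ 152 → not valid
(51,288,364): 51+288 ≤ 364 → not valid
(95,161,284): 95+161 ≤ 284 → not valid
(29,419,424): 29+419 > 424 → valid
4 of the 7 triples form a triangle.

4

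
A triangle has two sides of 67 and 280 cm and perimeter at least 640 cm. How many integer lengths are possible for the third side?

Triangle inequality: 213 < x < 347. Perimeter ≥ 640 gives x ≥ 640 − 67 − 280 = 293.
So 293 ≤ x < 347; integers 293 through 346: 54 values.

54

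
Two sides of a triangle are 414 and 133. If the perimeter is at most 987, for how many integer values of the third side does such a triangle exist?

159

Triangle inequality: 281 < x < 547. Perimeter ≤ 987 gives x ≤ 987 − 414 − 133 = 440.
So 281 < x ≤ 440; integers 282 through 440: 159 values.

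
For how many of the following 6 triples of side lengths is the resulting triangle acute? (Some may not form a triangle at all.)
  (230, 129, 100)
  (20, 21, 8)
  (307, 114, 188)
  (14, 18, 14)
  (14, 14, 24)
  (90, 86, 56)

3

(230,129,100): 100+129 ≤ 230, not a triangle
(20,21,8): 8²+20² = 464 > 441 = 21² → acute
(307,114,188): 114+188 ≤ 307, not a triangle
(14,18,14): 14²+14² = 392 > 324 = 18² → acute
(14,14,24): 14²+14² = 392 < 576 = 24² → obtuse
(90,86,56): 56²+86² = 10532 > 8100 = 90² → acute
3 of the 6 are acute.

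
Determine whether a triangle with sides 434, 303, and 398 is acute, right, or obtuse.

Compare the square of the longest side to the sum of squares of the other two: 303² + 398² = 250213 > 188356 = 434².

acute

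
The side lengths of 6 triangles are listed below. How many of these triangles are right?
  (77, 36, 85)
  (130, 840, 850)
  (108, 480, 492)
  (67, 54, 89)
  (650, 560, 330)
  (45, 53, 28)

(77,36,85): 36²+77² = 7225 = 85² → right
(130,840,850): 130²+840² = 722500 = 850² → right
(108,480,492): 108²+480² = 242064 = 492² → right
(67,54,89): 54²+67² = 7405 < 7921 = 89² → obtuse
(650,560,330): 330²+560² = 422500 = 650² → right
(45,53,28): 28²+45² = 2809 = 53² → right
5 of the 6 are right.

5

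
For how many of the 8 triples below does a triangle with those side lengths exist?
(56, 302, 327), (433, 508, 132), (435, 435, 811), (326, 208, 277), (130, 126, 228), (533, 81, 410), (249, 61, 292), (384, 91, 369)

(56,302,327): 56+302 > 327 → valid
(132,433,508): 132+433 > 508 → valid
(435,435,811): 435+435 > 811 → valid
(208,277,326): 208+277 > 326 → valid
(126,130,228): 126+130 > 228 → valid
(81,410,533): 81+410 ≤ 533 → not valid
(61,249,292): 61+249 > 292 → valid
(91,369,384): 91+369 > 384 → valid
7 of the 8 triples form a triangle.

7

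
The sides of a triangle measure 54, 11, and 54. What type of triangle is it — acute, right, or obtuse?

acute

Compare the square of the longest side to the sum of squares of the other two: 11² + 54² = 3037 > 2916 = 54².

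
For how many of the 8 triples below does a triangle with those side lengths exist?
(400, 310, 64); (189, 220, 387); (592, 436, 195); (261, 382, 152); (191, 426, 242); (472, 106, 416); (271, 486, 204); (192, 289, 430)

6

(64,310,400): 64+310 ≤ 400 → not valid
(189,220,387): 189+220 > 387 → valid
(195,436,592): 195+436 > 592 → valid
(152,261,382): 152+261 > 382 → valid
(191,242,426): 191+242 > 426 → valid
(106,416,472): 106+416 > 472 → valid
(204,271,486): 204+271 ≤ 486 → not valid
(192,289,430): 192+289 > 430 → valid
6 of the 8 triples form a triangle.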